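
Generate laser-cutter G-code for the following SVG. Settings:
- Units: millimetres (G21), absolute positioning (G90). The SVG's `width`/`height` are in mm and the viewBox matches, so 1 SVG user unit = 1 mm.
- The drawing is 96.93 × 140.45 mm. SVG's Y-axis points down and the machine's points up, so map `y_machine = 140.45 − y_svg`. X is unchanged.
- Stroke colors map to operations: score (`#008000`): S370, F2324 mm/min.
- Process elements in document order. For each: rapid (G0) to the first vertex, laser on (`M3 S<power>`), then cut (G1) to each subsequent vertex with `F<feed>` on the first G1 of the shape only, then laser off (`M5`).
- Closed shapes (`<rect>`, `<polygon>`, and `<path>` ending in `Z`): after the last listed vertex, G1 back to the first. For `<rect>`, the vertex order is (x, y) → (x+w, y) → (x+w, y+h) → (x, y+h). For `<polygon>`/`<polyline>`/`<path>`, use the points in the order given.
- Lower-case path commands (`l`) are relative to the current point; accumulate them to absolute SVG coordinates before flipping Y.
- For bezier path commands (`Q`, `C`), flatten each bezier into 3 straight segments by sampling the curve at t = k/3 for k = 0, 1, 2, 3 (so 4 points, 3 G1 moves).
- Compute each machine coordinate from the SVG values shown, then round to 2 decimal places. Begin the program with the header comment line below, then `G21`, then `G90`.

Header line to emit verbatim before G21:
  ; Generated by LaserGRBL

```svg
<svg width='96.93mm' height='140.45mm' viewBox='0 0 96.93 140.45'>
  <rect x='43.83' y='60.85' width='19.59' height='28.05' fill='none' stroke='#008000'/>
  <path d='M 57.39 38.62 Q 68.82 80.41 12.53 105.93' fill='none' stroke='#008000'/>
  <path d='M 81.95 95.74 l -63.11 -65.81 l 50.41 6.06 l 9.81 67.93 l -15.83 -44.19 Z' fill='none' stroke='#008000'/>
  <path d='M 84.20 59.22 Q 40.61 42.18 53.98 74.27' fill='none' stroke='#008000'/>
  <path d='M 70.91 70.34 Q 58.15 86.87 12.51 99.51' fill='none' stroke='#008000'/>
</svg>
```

Since the viewBox matches the mm dimensions, user units are millimetres directly. The only transform is the Y-flip y_m = 140.45 − y_svg.

Shape 1 is a rectangle drawn with `<rect>`. Its stroke #008000 means score at S370, F2324. After flipping Y the toolpath is (43.83,79.60) → (63.42,79.60) → (63.42,51.55) → (43.83,51.55) → (43.83,79.60), returning to the start.

Shape 2 is a quadratic bezier drawn with `<path>`. Its stroke #008000 means score at S370, F2324. After flipping Y the toolpath is (57.39,101.83) → (57.49,75.78) → (42.53,53.34) → (12.53,34.52).

Shape 3 is a closed polygon drawn with `<path>`. Its stroke #008000 means score at S370, F2324. After flipping Y the toolpath is (81.95,44.71) → (18.84,110.52) → (69.25,104.46) → (79.06,36.53) → (63.23,80.72) → (81.95,44.71), returning to the start.

Shape 4 is a quadratic bezier drawn with `<path>`. Its stroke #008000 means score at S370, F2324. After flipping Y the toolpath is (84.20,81.23) → (61.47,87.13) → (51.40,82.11) → (53.98,66.18).

Shape 5 is a quadratic bezier drawn with `<path>`. Its stroke #008000 means score at S370, F2324. After flipping Y the toolpath is (70.91,70.11) → (58.75,59.52) → (39.28,49.80) → (12.51,40.94).

; Generated by LaserGRBL
G21
G90
G0 X43.83 Y79.60
M3 S370
G1 X63.42 Y79.60 F2324
G1 X63.42 Y51.55
G1 X43.83 Y51.55
G1 X43.83 Y79.60
M5
G0 X57.39 Y101.83
M3 S370
G1 X57.49 Y75.78 F2324
G1 X42.53 Y53.34
G1 X12.53 Y34.52
M5
G0 X81.95 Y44.71
M3 S370
G1 X18.84 Y110.52 F2324
G1 X69.25 Y104.46
G1 X79.06 Y36.53
G1 X63.23 Y80.72
G1 X81.95 Y44.71
M5
G0 X84.20 Y81.23
M3 S370
G1 X61.47 Y87.13 F2324
G1 X51.40 Y82.11
G1 X53.98 Y66.18
M5
G0 X70.91 Y70.11
M3 S370
G1 X58.75 Y59.52 F2324
G1 X39.28 Y49.80
G1 X12.51 Y40.94
M5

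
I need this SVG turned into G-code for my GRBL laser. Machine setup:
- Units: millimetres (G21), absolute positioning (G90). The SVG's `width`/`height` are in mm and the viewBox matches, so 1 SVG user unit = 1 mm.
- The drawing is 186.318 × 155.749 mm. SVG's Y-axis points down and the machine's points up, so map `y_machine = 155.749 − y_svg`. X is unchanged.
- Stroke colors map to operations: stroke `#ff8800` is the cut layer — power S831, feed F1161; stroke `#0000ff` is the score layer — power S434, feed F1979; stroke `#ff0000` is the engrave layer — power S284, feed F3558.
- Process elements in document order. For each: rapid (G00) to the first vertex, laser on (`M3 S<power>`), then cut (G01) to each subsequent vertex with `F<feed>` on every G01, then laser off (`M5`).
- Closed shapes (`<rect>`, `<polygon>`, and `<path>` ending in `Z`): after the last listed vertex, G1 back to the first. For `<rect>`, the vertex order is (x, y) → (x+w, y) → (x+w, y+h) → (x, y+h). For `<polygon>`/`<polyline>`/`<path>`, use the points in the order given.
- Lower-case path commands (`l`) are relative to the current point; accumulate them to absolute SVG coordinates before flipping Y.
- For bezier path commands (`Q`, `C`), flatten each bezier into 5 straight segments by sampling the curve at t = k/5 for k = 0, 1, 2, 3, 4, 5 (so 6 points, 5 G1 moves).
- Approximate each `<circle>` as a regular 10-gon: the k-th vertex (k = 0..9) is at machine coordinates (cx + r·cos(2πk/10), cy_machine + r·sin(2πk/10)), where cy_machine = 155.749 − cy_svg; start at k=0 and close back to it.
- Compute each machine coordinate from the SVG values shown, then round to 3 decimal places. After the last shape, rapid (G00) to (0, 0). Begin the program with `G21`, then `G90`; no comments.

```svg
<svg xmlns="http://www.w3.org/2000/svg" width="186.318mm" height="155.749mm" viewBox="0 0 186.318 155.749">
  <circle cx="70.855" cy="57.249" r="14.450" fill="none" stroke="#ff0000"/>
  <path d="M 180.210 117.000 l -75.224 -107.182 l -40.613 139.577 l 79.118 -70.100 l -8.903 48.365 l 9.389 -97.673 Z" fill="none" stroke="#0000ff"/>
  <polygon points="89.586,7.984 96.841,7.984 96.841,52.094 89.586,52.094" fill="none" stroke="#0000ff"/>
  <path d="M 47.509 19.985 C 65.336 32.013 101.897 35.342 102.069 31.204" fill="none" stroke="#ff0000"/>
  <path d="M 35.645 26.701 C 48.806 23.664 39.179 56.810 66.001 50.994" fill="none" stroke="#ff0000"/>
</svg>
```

G21
G90
G00 X85.305 Y98.500
M3 S284
G01 X82.545 Y106.993 F3558
G01 X75.320 Y112.243 F3558
G01 X66.390 Y112.243 F3558
G01 X59.165 Y106.993 F3558
G01 X56.405 Y98.500 F3558
G01 X59.165 Y90.007 F3558
G01 X66.390 Y84.757 F3558
G01 X75.320 Y84.757 F3558
G01 X82.545 Y90.007 F3558
G01 X85.305 Y98.500 F3558
M5
G00 X180.210 Y38.749
M3 S434
G01 X104.986 Y145.931 F1979
G01 X64.373 Y6.354 F1979
G01 X143.491 Y76.454 F1979
G01 X134.588 Y28.089 F1979
G01 X143.977 Y125.762 F1979
G01 X180.210 Y38.749 F1979
M5
G00 X89.586 Y147.765
M3 S434
G01 X96.841 Y147.765 F1979
G01 X96.841 Y103.655 F1979
G01 X89.586 Y103.655 F1979
G01 X89.586 Y147.765 F1979
M5
G00 X47.509 Y135.764
M3 S284
G01 X60.012 Y129.581 F3558
G01 X74.366 Y125.427 F3558
G01 X87.924 Y123.242 F3558
G01 X98.040 Y122.968 F3558
G01 X102.069 Y124.545 F3558
M5
G00 X35.645 Y129.048
M3 S284
G01 X41.281 Y127.129 F3558
G01 X44.291 Y120.134 F3558
G01 X47.519 Y111.668 F3558
G01 X53.808 Y105.340 F3558
G01 X66.001 Y104.755 F3558
M5
G00 X0.000 Y0.000

viewBox `0 0 186.318 155.749` with mm width/height → 1 unit = 1 mm. Flip: y_m = 155.749 − y_svg.

**Shape 1** — `<circle>` circle, stroke `#ff0000` → engrave (S284, F3558). Machine vertices: (85.305,98.500) → (82.545,106.993) → (75.320,112.243) → (66.390,112.243) → (59.165,106.993) → (56.405,98.500) → (59.165,90.007) → (66.390,84.757) → (75.320,84.757) → (82.545,90.007) → (85.305,98.500). Closed: final G1 returns to the first vertex.

**Shape 2** — `<path>` closed polygon, stroke `#0000ff` → score (S434, F1979). Machine vertices: (180.210,38.749) → (104.986,145.931) → (64.373,6.354) → (143.491,76.454) → (134.588,28.089) → (143.977,125.762) → (180.210,38.749). Closed: final G1 returns to the first vertex.

**Shape 3** — `<polygon>` rectangle, stroke `#0000ff` → score (S434, F1979). Machine vertices: (89.586,147.765) → (96.841,147.765) → (96.841,103.655) → (89.586,103.655) → (89.586,147.765). Closed: final G1 returns to the first vertex.

**Shape 4** — `<path>` cubic bezier, stroke `#ff0000` → engrave (S284, F3558). Control points (SVG): P0=(47.509,19.985), P1=(65.336,32.013), P2=(101.897,35.342), P3=(102.069,31.204); sampled at t=k/5. Machine vertices: (47.509,135.764) → (60.012,129.581) → (74.366,125.427) → (87.924,123.242) → (98.040,122.968) → (102.069,124.545). Open path.

**Shape 5** — `<path>` cubic bezier, stroke `#ff0000` → engrave (S284, F3558). Control points (SVG): P0=(35.645,26.701), P1=(48.806,23.664), P2=(39.179,56.810), P3=(66.001,50.994); sampled at t=k/5. Machine vertices: (35.645,129.048) → (41.281,127.129) → (44.291,120.134) → (47.519,111.668) → (53.808,105.340) → (66.001,104.755). Open path.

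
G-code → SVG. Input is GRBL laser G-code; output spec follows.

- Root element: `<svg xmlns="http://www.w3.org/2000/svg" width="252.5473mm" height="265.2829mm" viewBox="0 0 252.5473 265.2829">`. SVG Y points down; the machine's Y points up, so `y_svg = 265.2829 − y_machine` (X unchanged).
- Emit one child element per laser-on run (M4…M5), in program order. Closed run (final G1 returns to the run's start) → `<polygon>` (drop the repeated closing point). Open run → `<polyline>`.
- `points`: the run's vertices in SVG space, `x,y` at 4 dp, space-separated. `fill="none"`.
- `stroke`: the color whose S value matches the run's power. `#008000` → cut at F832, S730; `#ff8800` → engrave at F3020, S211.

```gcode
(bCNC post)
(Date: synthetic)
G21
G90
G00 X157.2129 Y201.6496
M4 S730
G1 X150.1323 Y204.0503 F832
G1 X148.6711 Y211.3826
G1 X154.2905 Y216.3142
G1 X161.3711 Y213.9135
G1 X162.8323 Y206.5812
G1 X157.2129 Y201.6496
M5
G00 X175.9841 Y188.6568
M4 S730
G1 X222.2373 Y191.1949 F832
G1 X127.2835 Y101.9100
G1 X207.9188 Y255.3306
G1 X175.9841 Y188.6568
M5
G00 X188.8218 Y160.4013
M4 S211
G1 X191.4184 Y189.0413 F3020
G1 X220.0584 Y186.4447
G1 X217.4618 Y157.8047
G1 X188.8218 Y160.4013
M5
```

Machine Y-up, SVG Y-down with viewBox height 265.2829, so y_svg = 265.2829 − y_machine; X carries over.

Run 1: power S730 maps to stroke `#008000` (cut). The run returns to its start, so emit a `<polygon>` with points (Y-flipped): 157.2129,63.6333 150.1323,61.2326 148.6711,53.9003 154.2905,48.9687 161.3711,51.3694 162.8323,58.7017.

Run 2: power S730 maps to stroke `#008000` (cut). The run returns to its start, so emit a `<polygon>` with points (Y-flipped): 175.9841,76.6261 222.2373,74.0880 127.2835,163.3729 207.9188,9.9523.

Run 3: the run's S211 means `#ff8800` (engrave). The run returns to its start, so emit a `<polygon>` with points (Y-flipped): 188.8218,104.8816 191.4184,76.2416 220.0584,78.8382 217.4618,107.4782.

<svg xmlns="http://www.w3.org/2000/svg" width="252.5473mm" height="265.2829mm" viewBox="0 0 252.5473 265.2829">
  <polygon points="157.2129,63.6333 150.1323,61.2326 148.6711,53.9003 154.2905,48.9687 161.3711,51.3694 162.8323,58.7017" fill="none" stroke="#008000"/>
  <polygon points="175.9841,76.6261 222.2373,74.0880 127.2835,163.3729 207.9188,9.9523" fill="none" stroke="#008000"/>
  <polygon points="188.8218,104.8816 191.4184,76.2416 220.0584,78.8382 217.4618,107.4782" fill="none" stroke="#ff8800"/>
</svg>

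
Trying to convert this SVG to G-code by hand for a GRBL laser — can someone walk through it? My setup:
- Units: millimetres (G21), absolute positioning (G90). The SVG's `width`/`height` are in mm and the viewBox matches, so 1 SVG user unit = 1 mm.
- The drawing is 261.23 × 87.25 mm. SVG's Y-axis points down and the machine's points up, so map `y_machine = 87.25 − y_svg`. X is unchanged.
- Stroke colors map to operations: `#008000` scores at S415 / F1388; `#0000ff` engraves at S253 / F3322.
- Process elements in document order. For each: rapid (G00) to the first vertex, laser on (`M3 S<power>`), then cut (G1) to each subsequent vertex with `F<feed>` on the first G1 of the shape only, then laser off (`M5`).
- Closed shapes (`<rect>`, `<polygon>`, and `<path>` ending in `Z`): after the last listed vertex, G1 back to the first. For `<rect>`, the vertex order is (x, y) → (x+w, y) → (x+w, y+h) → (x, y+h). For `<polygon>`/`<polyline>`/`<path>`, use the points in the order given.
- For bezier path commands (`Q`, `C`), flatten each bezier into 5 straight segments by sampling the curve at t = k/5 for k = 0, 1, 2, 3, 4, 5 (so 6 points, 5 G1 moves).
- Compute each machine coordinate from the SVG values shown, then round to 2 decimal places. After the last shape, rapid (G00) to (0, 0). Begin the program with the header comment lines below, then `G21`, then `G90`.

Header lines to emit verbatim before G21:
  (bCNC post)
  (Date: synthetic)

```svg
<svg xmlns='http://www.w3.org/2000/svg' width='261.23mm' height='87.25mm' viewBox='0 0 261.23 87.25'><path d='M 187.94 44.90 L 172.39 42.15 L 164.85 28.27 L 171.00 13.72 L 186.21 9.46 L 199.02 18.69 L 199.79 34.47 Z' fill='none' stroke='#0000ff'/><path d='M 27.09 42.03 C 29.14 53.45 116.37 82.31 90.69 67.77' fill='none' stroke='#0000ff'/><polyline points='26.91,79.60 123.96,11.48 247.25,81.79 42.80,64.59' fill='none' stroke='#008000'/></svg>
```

viewBox `0 0 261.23 87.25` with mm width/height → 1 unit = 1 mm. Flip: y_m = 87.25 − y_svg.

**Shape 1** — `<path>` regular polygon, stroke `#0000ff` → engrave (S253, F3322). Machine vertices: (187.94,42.35) → (172.39,45.10) → (164.85,58.98) → (171.00,73.53) → (186.21,77.79) → (199.02,68.56) → (199.79,52.78) → (187.94,42.35). Closed: final G1 returns to the first vertex.

**Shape 2** — `<path>` cubic bezier, stroke `#0000ff` → engrave (S253, F3322). Control points (SVG): P0=(27.09,42.03), P1=(29.14,53.45), P2=(116.37,82.31), P3=(90.69,67.77); sampled at t=k/5. Machine vertices: (27.09,45.22) → (36.96,36.76) → (57.76,27.04) → (79.99,18.97) → (94.13,15.48) → (90.69,19.48). Open path.

**Shape 3** — `<polyline>` open polyline, stroke `#008000` → score (S415, F1388). Machine vertices: (26.91,7.65) → (123.96,75.77) → (247.25,5.46) → (42.80,22.66). Open path.

(bCNC post)
(Date: synthetic)
G21
G90
G00 X187.94 Y42.35
M3 S253
G1 X172.39 Y45.10 F3322
G1 X164.85 Y58.98
G1 X171.00 Y73.53
G1 X186.21 Y77.79
G1 X199.02 Y68.56
G1 X199.79 Y52.78
G1 X187.94 Y42.35
M5
G00 X27.09 Y45.22
M3 S253
G1 X36.96 Y36.76 F3322
G1 X57.76 Y27.04
G1 X79.99 Y18.97
G1 X94.13 Y15.48
G1 X90.69 Y19.48
M5
G00 X26.91 Y7.65
M3 S415
G1 X123.96 Y75.77 F1388
G1 X247.25 Y5.46
G1 X42.80 Y22.66
M5
G00 X0.00 Y0.00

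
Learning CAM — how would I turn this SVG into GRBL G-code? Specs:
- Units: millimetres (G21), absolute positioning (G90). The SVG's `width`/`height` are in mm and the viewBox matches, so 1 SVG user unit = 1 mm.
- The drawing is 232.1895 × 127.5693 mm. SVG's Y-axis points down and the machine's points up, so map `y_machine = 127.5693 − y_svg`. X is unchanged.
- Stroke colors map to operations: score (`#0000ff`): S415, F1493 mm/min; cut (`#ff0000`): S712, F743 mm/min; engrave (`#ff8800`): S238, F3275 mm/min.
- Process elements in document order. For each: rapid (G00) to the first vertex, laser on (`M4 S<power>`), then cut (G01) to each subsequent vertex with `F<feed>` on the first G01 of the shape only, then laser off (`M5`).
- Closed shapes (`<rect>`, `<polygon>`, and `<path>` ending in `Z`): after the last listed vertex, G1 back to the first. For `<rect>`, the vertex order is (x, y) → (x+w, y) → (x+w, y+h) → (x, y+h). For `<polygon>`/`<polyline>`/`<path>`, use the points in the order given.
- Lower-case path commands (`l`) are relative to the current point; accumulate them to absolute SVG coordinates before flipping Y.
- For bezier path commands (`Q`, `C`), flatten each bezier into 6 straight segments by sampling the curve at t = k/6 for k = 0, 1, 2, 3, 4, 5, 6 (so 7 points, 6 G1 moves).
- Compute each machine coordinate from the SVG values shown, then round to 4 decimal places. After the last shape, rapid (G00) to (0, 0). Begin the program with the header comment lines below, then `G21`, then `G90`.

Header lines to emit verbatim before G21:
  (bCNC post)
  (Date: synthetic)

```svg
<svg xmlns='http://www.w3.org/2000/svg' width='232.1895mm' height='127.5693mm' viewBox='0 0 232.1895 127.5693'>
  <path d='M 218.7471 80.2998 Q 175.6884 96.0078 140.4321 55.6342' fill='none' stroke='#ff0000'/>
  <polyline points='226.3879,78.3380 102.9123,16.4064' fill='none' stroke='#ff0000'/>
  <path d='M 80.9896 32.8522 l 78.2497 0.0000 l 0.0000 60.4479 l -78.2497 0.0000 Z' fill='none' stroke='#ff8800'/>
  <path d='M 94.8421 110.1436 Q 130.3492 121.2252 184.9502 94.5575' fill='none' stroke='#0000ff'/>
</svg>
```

(bCNC post)
(Date: synthetic)
G21
G90
G00 X218.7471 Y47.2695
M4 S712
G01 X204.6109 Y43.5913 F743
G01 X190.9082 Y43.0288
G01 X177.6390 Y45.5819
G01 X164.8032 Y51.2507
G01 X152.4009 Y60.0351
G01 X140.4321 Y71.9351
M5
G00 X226.3879 Y49.2313
M4 S712
G01 X102.9123 Y111.1629 F743
M5
G00 X80.9896 Y94.7171
M4 S238
G01 X159.2393 Y94.7171 F3275
G01 X159.2393 Y34.2692
G01 X80.9896 Y34.2692
G01 X80.9896 Y94.7171
M5
G00 X94.8421 Y17.4257
M4 S415
G01 X107.2082 Y14.7804 F1493
G01 X120.6350 Y14.2323
G01 X135.1227 Y15.7814
G01 X150.6711 Y19.4277
G01 X167.2803 Y25.1712
G01 X184.9502 Y33.0118
M5
G00 X0.0000 Y0.0000

1 u = 1 mm; y_m = 127.5693 − y.

[1] `<path>` quadratic bezier, #ff0000→cut S712 F743: (218.7471,47.2695) → (204.6109,43.5913) → (190.9082,43.0288) → (177.6390,45.5819) → (164.8032,51.2507) → (152.4009,60.0351) → (140.4321,71.9351)

[2] `<polyline>` line segment, #ff0000→cut S712 F743: (226.3879,49.2313) → (102.9123,111.1629)

[3] `<path>` rectangle, #ff8800→engrave S238 F3275: (80.9896,94.7171) → (159.2393,94.7171) → (159.2393,34.2692) → (80.9896,34.2692) → (80.9896,94.7171) (closed)

[4] `<path>` quadratic bezier, #0000ff→score S415 F1493: (94.8421,17.4257) → (107.2082,14.7804) → (120.6350,14.2323) → (135.1227,15.7814) → (150.6711,19.4277) → (167.2803,25.1712) → (184.9502,33.0118)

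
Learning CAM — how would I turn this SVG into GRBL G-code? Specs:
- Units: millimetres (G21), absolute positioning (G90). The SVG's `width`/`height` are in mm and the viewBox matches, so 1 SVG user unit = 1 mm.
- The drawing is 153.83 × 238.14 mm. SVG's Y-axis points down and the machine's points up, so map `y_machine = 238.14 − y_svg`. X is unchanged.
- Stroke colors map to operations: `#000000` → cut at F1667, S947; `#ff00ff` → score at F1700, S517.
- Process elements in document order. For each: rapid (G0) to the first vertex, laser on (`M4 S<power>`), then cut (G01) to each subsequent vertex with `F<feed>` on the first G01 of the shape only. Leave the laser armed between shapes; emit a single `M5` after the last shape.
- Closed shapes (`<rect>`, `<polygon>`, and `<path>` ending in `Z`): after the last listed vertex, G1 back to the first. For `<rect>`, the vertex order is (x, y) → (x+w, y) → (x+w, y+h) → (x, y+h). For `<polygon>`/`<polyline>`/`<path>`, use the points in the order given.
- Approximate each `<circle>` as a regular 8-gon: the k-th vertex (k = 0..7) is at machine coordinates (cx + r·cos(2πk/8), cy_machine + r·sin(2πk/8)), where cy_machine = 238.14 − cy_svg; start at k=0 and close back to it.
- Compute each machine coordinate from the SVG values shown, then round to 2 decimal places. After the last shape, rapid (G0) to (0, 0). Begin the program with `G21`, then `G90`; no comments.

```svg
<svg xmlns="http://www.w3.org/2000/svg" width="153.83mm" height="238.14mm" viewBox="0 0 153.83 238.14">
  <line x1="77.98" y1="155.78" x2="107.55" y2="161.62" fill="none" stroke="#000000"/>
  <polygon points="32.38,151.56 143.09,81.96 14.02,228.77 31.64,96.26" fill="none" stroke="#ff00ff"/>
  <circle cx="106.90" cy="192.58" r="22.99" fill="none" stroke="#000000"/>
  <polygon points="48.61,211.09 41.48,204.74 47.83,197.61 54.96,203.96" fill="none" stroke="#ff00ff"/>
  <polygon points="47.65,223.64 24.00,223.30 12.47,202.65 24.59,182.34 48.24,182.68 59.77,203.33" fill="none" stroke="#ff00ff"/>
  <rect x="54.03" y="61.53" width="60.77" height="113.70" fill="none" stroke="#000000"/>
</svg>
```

G21
G90
G0 X77.98 Y82.36
M4 S947
G01 X107.55 Y76.52 F1667
G0 X32.38 Y86.58
M4 S517
G01 X143.09 Y156.18 F1700
G01 X14.02 Y9.37
G01 X31.64 Y141.88
G01 X32.38 Y86.58
G0 X129.89 Y45.56
M4 S947
G01 X123.16 Y61.82 F1667
G01 X106.90 Y68.55
G01 X90.64 Y61.82
G01 X83.91 Y45.56
G01 X90.64 Y29.30
G01 X106.90 Y22.57
G01 X123.16 Y29.30
G01 X129.89 Y45.56
G0 X48.61 Y27.05
M4 S517
G01 X41.48 Y33.40 F1700
G01 X47.83 Y40.53
G01 X54.96 Y34.18
G01 X48.61 Y27.05
G0 X47.65 Y14.50
M4 S517
G01 X24.00 Y14.84 F1700
G01 X12.47 Y35.49
G01 X24.59 Y55.80
G01 X48.24 Y55.46
G01 X59.77 Y34.81
G01 X47.65 Y14.50
G0 X54.03 Y176.61
M4 S947
G01 X114.80 Y176.61 F1667
G01 X114.80 Y62.91
G01 X54.03 Y62.91
G01 X54.03 Y176.61
M5
G0 X0.00 Y0.00

Since the viewBox matches the mm dimensions, user units are millimetres directly. The only transform is the Y-flip y_m = 238.14 − y_svg.

Shape 1 is a line segment drawn with `<line>`. Its stroke #000000 means cut at S947, F1667. After flipping Y the toolpath is (77.98,82.36) → (107.55,76.52).

Shape 2 is a closed polygon drawn with `<polygon>`. Its stroke #ff00ff means score at S517, F1700. After flipping Y the toolpath is (32.38,86.58) → (143.09,156.18) → (14.02,9.37) → (31.64,141.88) → (32.38,86.58), returning to the start.

Shape 3 is a circle drawn with `<circle>`. Its stroke #000000 means cut at S947, F1667. After flipping Y the toolpath is (129.89,45.56) → (123.16,61.82) → (106.90,68.55) → (90.64,61.82) → (83.91,45.56) → (90.64,29.30) → (106.90,22.57) → (123.16,29.30) → (129.89,45.56), returning to the start.

Shape 4 is a regular polygon drawn with `<polygon>`. Its stroke #ff00ff means score at S517, F1700. After flipping Y the toolpath is (48.61,27.05) → (41.48,33.40) → (47.83,40.53) → (54.96,34.18) → (48.61,27.05), returning to the start.

Shape 5 is a regular polygon drawn with `<polygon>`. Its stroke #ff00ff means score at S517, F1700. After flipping Y the toolpath is (47.65,14.50) → (24.00,14.84) → (12.47,35.49) → (24.59,55.80) → (48.24,55.46) → (59.77,34.81) → (47.65,14.50), returning to the start.

Shape 6 is a rectangle drawn with `<rect>`. Its stroke #000000 means cut at S947, F1667. After flipping Y the toolpath is (54.03,176.61) → (114.80,176.61) → (114.80,62.91) → (54.03,62.91) → (54.03,176.61), returning to the start.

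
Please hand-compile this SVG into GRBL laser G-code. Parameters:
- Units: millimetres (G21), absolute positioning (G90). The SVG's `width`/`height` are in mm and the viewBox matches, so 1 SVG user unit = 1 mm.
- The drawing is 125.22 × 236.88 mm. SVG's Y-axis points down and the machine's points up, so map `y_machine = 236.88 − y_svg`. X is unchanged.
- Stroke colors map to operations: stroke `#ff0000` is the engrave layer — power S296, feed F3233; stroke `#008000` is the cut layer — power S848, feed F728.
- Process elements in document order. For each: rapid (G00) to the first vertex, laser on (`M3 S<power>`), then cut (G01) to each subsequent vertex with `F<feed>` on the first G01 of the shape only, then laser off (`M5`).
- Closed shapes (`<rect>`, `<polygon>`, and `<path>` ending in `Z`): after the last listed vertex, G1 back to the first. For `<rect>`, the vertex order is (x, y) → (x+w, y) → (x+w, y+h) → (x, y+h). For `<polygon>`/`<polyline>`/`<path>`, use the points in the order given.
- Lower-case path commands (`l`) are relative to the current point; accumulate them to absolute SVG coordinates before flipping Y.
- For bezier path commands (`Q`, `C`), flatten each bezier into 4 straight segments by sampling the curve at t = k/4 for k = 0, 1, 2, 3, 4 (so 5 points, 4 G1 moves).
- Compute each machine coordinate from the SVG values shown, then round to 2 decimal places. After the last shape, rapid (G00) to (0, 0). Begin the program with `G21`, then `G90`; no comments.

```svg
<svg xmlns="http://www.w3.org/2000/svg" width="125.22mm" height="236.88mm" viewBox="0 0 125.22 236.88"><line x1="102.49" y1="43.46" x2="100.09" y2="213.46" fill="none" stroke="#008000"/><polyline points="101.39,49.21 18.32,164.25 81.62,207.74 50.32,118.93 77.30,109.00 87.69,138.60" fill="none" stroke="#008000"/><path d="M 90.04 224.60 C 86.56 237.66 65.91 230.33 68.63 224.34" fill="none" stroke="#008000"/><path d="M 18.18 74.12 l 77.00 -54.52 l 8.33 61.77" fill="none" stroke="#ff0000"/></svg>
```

viewBox `0 0 125.22 236.88` with mm width/height → 1 unit = 1 mm. Flip: y_m = 236.88 − y_svg.

**Shape 1** — `<line>` line segment, stroke `#008000` → cut (S848, F728). Machine vertices: (102.49,193.42) → (100.09,23.42). Open path.

**Shape 2** — `<polyline>` open polyline, stroke `#008000` → cut (S848, F728). Machine vertices: (101.39,187.67) → (18.32,72.63) → (81.62,29.14) → (50.32,117.95) → (77.30,127.88) → (87.69,98.28). Open path.

**Shape 3** — `<path>` cubic bezier, stroke `#008000` → cut (S848, F728). Control points (SVG): P0=(90.04,224.60), P1=(86.56,237.66), P2=(65.91,230.33), P3=(68.63,224.34); sampled at t=k/4. Machine vertices: (90.04,12.28) → (84.84,5.97) → (77.01,5.27) → (70.34,8.14) → (68.63,12.54). Open path.

**Shape 4** — `<path>` open polyline, stroke `#ff0000` → engrave (S296, F3233). Machine vertices: (18.18,162.76) → (95.18,217.28) → (103.51,155.51). Open path.

G21
G90
G00 X102.49 Y193.42
M3 S848
G01 X100.09 Y23.42 F728
M5
G00 X101.39 Y187.67
M3 S848
G01 X18.32 Y72.63 F728
G01 X81.62 Y29.14
G01 X50.32 Y117.95
G01 X77.30 Y127.88
G01 X87.69 Y98.28
M5
G00 X90.04 Y12.28
M3 S848
G01 X84.84 Y5.97 F728
G01 X77.01 Y5.27
G01 X70.34 Y8.14
G01 X68.63 Y12.54
M5
G00 X18.18 Y162.76
M3 S296
G01 X95.18 Y217.28 F3233
G01 X103.51 Y155.51
M5
G00 X0.00 Y0.00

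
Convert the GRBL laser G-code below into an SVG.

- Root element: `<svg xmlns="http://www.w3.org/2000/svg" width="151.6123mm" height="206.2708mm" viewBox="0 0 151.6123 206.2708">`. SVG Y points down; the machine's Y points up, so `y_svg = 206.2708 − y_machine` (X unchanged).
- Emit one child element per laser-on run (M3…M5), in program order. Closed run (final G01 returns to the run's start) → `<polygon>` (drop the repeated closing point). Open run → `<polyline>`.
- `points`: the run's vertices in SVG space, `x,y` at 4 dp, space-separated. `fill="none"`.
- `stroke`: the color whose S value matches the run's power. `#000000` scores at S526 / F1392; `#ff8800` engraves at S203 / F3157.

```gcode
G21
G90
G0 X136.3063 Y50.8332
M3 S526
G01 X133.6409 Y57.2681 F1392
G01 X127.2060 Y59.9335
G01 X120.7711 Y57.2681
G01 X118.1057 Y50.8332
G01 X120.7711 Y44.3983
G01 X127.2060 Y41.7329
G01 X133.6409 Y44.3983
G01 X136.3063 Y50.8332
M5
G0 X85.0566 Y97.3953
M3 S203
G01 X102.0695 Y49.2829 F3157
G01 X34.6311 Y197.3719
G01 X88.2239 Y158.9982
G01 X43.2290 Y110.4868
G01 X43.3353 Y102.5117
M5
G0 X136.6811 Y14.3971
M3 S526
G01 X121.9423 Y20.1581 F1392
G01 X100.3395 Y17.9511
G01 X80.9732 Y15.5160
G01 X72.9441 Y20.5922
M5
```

<svg xmlns="http://www.w3.org/2000/svg" width="151.6123mm" height="206.2708mm" viewBox="0 0 151.6123 206.2708">
  <polygon points="136.3063,155.4376 133.6409,149.0027 127.2060,146.3373 120.7711,149.0027 118.1057,155.4376 120.7711,161.8725 127.2060,164.5379 133.6409,161.8725" fill="none" stroke="#000000"/>
  <polyline points="85.0566,108.8755 102.0695,156.9879 34.6311,8.8989 88.2239,47.2726 43.2290,95.7840 43.3353,103.7591" fill="none" stroke="#ff8800"/>
  <polyline points="136.6811,191.8737 121.9423,186.1127 100.3395,188.3197 80.9732,190.7548 72.9441,185.6786" fill="none" stroke="#000000"/>
</svg>

Each laser-on run becomes one SVG element. Flip Y back into SVG space with y_svg = 206.2708 − y_machine.

Run 1: power S526 maps to stroke `#000000` (score). The run returns to its start, so emit a `<polygon>` with points (Y-flipped): 136.3063,155.4376 133.6409,149.0027 127.2060,146.3373 120.7711,149.0027 118.1057,155.4376 120.7711,161.8725 127.2060,164.5379 133.6409,161.8725.

Run 2: S203 ⇒ engrave layer `#ff8800`. The run is open, so emit a `<polyline>` with points (Y-flipped): 85.0566,108.8755 102.0695,156.9879 34.6311,8.8989 88.2239,47.2726 43.2290,95.7840 43.3353,103.7591.

Run 3: S526 ⇒ score layer `#000000`. The run is open, so emit a `<polyline>` with points (Y-flipped): 136.6811,191.8737 121.9423,186.1127 100.3395,188.3197 80.9732,190.7548 72.9441,185.6786.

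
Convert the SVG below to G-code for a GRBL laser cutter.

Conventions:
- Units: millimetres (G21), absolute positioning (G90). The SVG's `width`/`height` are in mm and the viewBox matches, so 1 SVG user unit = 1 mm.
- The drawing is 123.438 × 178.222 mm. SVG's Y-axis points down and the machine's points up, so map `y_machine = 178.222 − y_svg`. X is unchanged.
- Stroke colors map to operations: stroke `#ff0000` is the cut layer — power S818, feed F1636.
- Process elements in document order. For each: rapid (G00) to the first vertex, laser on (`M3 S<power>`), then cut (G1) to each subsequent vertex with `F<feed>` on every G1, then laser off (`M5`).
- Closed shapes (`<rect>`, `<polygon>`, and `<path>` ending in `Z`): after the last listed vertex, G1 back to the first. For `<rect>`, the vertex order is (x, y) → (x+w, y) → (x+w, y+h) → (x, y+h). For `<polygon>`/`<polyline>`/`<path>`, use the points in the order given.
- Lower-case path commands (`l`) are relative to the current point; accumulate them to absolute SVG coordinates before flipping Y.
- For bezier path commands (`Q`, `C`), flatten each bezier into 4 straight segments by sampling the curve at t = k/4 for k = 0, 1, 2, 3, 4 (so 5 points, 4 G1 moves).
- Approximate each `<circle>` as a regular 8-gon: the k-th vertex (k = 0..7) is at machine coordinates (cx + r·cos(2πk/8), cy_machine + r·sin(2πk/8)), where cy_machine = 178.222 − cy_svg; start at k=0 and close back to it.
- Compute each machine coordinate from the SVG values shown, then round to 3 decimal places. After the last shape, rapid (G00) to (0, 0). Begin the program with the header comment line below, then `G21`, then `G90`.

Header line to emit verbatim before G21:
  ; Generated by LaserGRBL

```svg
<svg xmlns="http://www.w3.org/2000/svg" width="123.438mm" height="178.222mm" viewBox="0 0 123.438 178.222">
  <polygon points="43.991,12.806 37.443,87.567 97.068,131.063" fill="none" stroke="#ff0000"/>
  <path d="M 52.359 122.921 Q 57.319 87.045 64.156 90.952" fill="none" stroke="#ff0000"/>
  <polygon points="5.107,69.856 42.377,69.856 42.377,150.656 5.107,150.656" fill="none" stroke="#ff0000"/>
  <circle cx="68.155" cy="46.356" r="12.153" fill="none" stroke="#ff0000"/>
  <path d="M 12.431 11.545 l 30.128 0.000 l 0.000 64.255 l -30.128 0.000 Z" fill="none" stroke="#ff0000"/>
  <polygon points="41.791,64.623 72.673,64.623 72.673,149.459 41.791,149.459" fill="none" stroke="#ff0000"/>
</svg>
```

Since the viewBox matches the mm dimensions, user units are millimetres directly. The only transform is the Y-flip y_m = 178.222 − y_svg.

Shape 1 is a closed polygon drawn with `<polygon>`. Its stroke #ff0000 means cut at S818, F1636. After flipping Y the toolpath is (43.991,165.416) → (37.443,90.655) → (97.068,47.159) → (43.991,165.416), returning to the start.

Shape 2 is a quadratic bezier drawn with `<path>`. Its stroke #ff0000 means cut at S818, F1636. After flipping Y the toolpath is (52.359,55.301) → (54.956,70.753) → (57.788,81.231) → (60.855,86.737) → (64.156,87.270).

Shape 3 is a rectangle drawn with `<polygon>`. Its stroke #ff0000 means cut at S818, F1636. After flipping Y the toolpath is (5.107,108.366) → (42.377,108.366) → (42.377,27.566) → (5.107,27.566) → (5.107,108.366), returning to the start.

Shape 4 is a circle drawn with `<circle>`. Its stroke #ff0000 means cut at S818, F1636. After flipping Y the toolpath is (80.308,131.866) → (76.748,140.459) → (68.155,144.019) → (59.562,140.459) → (56.002,131.866) → (59.562,123.273) → (68.155,119.713) → (76.748,123.273) → (80.308,131.866), returning to the start.

Shape 5 is a rectangle drawn with `<path>`. Its stroke #ff0000 means cut at S818, F1636. After flipping Y the toolpath is (12.431,166.677) → (42.559,166.677) → (42.559,102.422) → (12.431,102.422) → (12.431,166.677), returning to the start.

Shape 6 is a rectangle drawn with `<polygon>`. Its stroke #ff0000 means cut at S818, F1636. After flipping Y the toolpath is (41.791,113.599) → (72.673,113.599) → (72.673,28.763) → (41.791,28.763) → (41.791,113.599), returning to the start.

; Generated by LaserGRBL
G21
G90
G00 X43.991 Y165.416
M3 S818
G1 X37.443 Y90.655 F1636
G1 X97.068 Y47.159 F1636
G1 X43.991 Y165.416 F1636
M5
G00 X52.359 Y55.301
M3 S818
G1 X54.956 Y70.753 F1636
G1 X57.788 Y81.231 F1636
G1 X60.855 Y86.737 F1636
G1 X64.156 Y87.270 F1636
M5
G00 X5.107 Y108.366
M3 S818
G1 X42.377 Y108.366 F1636
G1 X42.377 Y27.566 F1636
G1 X5.107 Y27.566 F1636
G1 X5.107 Y108.366 F1636
M5
G00 X80.308 Y131.866
M3 S818
G1 X76.748 Y140.459 F1636
G1 X68.155 Y144.019 F1636
G1 X59.562 Y140.459 F1636
G1 X56.002 Y131.866 F1636
G1 X59.562 Y123.273 F1636
G1 X68.155 Y119.713 F1636
G1 X76.748 Y123.273 F1636
G1 X80.308 Y131.866 F1636
M5
G00 X12.431 Y166.677
M3 S818
G1 X42.559 Y166.677 F1636
G1 X42.559 Y102.422 F1636
G1 X12.431 Y102.422 F1636
G1 X12.431 Y166.677 F1636
M5
G00 X41.791 Y113.599
M3 S818
G1 X72.673 Y113.599 F1636
G1 X72.673 Y28.763 F1636
G1 X41.791 Y28.763 F1636
G1 X41.791 Y113.599 F1636
M5
G00 X0.000 Y0.000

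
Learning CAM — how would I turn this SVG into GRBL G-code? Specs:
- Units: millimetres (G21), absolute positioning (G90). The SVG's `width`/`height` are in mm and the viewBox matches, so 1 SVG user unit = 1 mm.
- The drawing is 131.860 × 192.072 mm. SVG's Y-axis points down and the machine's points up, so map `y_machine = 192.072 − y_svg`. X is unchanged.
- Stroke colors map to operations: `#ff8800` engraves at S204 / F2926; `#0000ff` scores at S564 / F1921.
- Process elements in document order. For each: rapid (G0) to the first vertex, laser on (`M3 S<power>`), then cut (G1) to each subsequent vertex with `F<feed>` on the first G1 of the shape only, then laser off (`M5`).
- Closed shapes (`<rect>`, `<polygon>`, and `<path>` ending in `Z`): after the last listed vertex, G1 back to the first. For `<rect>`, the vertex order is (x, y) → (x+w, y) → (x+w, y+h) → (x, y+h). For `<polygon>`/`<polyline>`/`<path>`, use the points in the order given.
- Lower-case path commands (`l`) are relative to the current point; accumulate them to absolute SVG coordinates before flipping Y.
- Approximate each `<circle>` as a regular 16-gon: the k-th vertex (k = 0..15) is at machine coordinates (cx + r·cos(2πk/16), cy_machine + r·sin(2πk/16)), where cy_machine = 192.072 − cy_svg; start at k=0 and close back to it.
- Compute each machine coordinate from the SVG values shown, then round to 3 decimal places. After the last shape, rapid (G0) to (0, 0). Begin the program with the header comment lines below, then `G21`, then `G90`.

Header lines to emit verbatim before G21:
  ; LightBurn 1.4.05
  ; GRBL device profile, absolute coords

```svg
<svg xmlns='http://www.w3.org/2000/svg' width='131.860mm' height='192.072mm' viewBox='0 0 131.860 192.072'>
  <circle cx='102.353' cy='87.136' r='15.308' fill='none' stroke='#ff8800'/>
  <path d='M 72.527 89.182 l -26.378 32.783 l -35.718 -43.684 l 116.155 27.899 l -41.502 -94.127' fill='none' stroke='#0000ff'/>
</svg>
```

; LightBurn 1.4.05
; GRBL device profile, absolute coords
G21
G90
G0 X117.661 Y104.936
M3 S204
G1 X116.496 Y110.794 F2926
G1 X113.177 Y115.760
G1 X108.211 Y119.079
G1 X102.353 Y120.244
G1 X96.495 Y119.079
G1 X91.529 Y115.760
G1 X88.210 Y110.794
G1 X87.045 Y104.936
G1 X88.210 Y99.078
G1 X91.529 Y94.112
G1 X96.495 Y90.793
G1 X102.353 Y89.628
G1 X108.211 Y90.793
G1 X113.177 Y94.112
G1 X116.496 Y99.078
G1 X117.661 Y104.936
M5
G0 X72.527 Y102.890
M3 S564
G1 X46.149 Y70.107 F1921
G1 X10.431 Y113.791
G1 X126.586 Y85.892
G1 X85.084 Y180.019
M5
G0 X0.000 Y0.000

viewBox `0 0 131.860 192.072` with mm width/height → 1 unit = 1 mm. Flip: y_m = 192.072 − y_svg.

**Shape 1** — `<circle>` circle, stroke `#ff8800` → engrave (S204, F2926). Machine vertices: (117.661,104.936) → (116.496,110.794) → (113.177,115.760) → (108.211,119.079) → (102.353,120.244) → (96.495,119.079) → (91.529,115.760) → (88.210,110.794) → (87.045,104.936) → (88.210,99.078) → (91.529,94.112) → (96.495,90.793) → (102.353,89.628) → (108.211,90.793) → (113.177,94.112) → (116.496,99.078) → (117.661,104.936). Closed: final G1 returns to the first vertex.

**Shape 2** — `<path>` open polyline, stroke `#0000ff` → score (S564, F1921). Machine vertices: (72.527,102.890) → (46.149,70.107) → (10.431,113.791) → (126.586,85.892) → (85.084,180.019). Open path.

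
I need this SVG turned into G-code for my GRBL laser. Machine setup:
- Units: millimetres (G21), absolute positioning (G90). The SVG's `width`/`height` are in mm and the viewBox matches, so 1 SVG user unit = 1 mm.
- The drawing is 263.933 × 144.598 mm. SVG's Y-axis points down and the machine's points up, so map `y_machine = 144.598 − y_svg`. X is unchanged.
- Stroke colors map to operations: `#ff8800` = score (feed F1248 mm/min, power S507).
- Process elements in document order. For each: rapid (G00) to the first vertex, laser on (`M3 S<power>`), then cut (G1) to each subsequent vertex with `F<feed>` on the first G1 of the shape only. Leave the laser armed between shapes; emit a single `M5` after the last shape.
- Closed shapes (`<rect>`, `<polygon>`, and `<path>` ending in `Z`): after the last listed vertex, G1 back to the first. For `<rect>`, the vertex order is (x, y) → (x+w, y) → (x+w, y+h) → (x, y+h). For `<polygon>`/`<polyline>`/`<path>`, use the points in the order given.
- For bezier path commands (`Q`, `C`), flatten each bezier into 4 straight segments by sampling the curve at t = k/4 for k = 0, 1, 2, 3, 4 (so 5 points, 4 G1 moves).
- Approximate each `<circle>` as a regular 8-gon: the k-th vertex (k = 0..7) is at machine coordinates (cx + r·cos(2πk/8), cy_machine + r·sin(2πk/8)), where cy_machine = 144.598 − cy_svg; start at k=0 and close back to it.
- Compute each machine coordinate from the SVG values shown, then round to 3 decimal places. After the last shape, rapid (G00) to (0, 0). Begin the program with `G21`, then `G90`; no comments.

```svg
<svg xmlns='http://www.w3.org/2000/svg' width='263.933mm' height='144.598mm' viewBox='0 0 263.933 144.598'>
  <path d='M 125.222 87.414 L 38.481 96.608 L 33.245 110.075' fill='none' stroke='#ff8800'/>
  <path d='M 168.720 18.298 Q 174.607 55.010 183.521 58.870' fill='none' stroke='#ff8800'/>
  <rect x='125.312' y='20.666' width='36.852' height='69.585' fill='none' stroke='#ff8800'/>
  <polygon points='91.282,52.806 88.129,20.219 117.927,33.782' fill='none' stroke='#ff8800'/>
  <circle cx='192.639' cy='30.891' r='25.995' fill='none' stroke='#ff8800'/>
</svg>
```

G21
G90
G00 X125.222 Y57.184
M3 S507
G1 X38.481 Y47.990 F1248
G1 X33.245 Y34.523
G00 X168.720 Y126.300
M3 S507
G1 X171.853 Y109.997 F1248
G1 X175.364 Y97.801
G1 X179.253 Y89.711
G1 X183.521 Y85.728
G00 X125.312 Y123.932
M3 S507
G1 X162.164 Y123.932 F1248
G1 X162.164 Y54.347
G1 X125.312 Y54.347
G1 X125.312 Y123.932
G00 X91.282 Y91.792
M3 S507
G1 X88.129 Y124.379 F1248
G1 X117.927 Y110.816
G1 X91.282 Y91.792
G00 X218.634 Y113.707
M3 S507
G1 X211.020 Y132.088 F1248
G1 X192.639 Y139.702
G1 X174.258 Y132.088
G1 X166.644 Y113.707
G1 X174.258 Y95.326
G1 X192.639 Y87.712
G1 X211.020 Y95.326
G1 X218.634 Y113.707
M5
G00 X0.000 Y0.000

Since the viewBox matches the mm dimensions, user units are millimetres directly. The only transform is the Y-flip y_m = 144.598 − y_svg.

Shape 1 is a open polyline drawn with `<path>`. Its stroke #ff8800 means score at S507, F1248. After flipping Y the toolpath is (125.222,57.184) → (38.481,47.990) → (33.245,34.523).

Shape 2 is a quadratic bezier drawn with `<path>`. Its stroke #ff8800 means score at S507, F1248. After flipping Y the toolpath is (168.720,126.300) → (171.853,109.997) → (175.364,97.801) → (179.253,89.711) → (183.521,85.728).

Shape 3 is a rectangle drawn with `<rect>`. Its stroke #ff8800 means score at S507, F1248. After flipping Y the toolpath is (125.312,123.932) → (162.164,123.932) → (162.164,54.347) → (125.312,54.347) → (125.312,123.932), returning to the start.

Shape 4 is a regular polygon drawn with `<polygon>`. Its stroke #ff8800 means score at S507, F1248. After flipping Y the toolpath is (91.282,91.792) → (88.129,124.379) → (117.927,110.816) → (91.282,91.792), returning to the start.

Shape 5 is a circle drawn with `<circle>`. Its stroke #ff8800 means score at S507, F1248. After flipping Y the toolpath is (218.634,113.707) → (211.020,132.088) → (192.639,139.702) → (174.258,132.088) → (166.644,113.707) → (174.258,95.326) → (192.639,87.712) → (211.020,95.326) → (218.634,113.707), returning to the start.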